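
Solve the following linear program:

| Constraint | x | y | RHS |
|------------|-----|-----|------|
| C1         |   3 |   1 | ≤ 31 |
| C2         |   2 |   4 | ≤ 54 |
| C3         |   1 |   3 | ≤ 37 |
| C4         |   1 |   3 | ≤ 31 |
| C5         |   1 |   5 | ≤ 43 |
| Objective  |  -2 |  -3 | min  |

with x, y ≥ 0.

Evaluate the objective at each vertex of the feasible region:
  z(0, 0) = 0
  z(10.33, 0) = -20.67
  z(8, 7) = -37  ←
  z(0, 8.6) = -25.8
The minimum is at x = 8, y = 7.

x = 8, y = 7, z = -37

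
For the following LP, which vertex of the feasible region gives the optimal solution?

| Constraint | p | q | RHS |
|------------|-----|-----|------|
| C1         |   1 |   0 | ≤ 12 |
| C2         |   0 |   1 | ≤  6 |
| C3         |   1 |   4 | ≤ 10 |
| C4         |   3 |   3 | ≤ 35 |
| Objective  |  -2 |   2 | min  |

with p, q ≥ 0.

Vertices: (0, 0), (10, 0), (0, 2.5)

Evaluate the objective at each vertex of the feasible region:
  z(0, 0) = 0
  z(10, 0) = -20  ←
  z(0, 2.5) = 5
The minimum is at p = 10, q = 0.

(10, 0)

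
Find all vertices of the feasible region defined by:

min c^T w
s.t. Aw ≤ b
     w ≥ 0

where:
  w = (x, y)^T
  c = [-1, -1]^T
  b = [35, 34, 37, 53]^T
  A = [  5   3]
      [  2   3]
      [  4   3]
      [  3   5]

(0, 0), (7, 0), (1, 10), (0, 10.6)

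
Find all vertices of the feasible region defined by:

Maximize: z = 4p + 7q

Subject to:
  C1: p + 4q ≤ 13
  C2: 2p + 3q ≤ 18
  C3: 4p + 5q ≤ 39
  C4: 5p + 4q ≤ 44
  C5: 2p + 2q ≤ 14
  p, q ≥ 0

(0, 0), (7, 0), (5, 2), (0, 3.25)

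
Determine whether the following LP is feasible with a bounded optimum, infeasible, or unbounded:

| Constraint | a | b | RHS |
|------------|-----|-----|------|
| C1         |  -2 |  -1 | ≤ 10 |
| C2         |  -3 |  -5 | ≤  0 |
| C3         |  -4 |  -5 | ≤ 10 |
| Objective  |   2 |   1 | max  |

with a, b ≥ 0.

Unbounded (objective can increase without bound)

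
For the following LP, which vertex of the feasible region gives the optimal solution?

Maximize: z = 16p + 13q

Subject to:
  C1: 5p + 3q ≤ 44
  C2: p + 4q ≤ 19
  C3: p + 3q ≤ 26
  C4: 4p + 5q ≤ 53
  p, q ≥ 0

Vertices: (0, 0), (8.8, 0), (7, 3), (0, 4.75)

Evaluate the objective at each vertex of the feasible region:
  z(0, 0) = 0
  z(8.8, 0) = 140.8
  z(7, 3) = 151  ←
  z(0, 4.75) = 61.75
The maximum is at p = 7, q = 3.

(7, 3)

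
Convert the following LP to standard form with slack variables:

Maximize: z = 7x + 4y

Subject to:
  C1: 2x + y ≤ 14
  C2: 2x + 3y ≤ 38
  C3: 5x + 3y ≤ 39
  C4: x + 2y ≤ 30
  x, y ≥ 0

max z = 7x + 4y

s.t.
  2x + y + s1 = 14
  2x + 3y + s2 = 38
  5x + 3y + s3 = 39
  x + 2y + s4 = 30
  x, y, s1, s2, s3, s4 ≥ 0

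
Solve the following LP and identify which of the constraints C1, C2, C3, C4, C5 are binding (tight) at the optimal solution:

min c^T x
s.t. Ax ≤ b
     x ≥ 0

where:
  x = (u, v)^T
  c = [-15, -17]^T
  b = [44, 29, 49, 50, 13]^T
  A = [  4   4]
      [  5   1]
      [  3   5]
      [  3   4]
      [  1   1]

At u = 3, v = 8, compute slack b - a·x for each constraint:
  C1: 44 − 44 = 0  (binding)
  C2: 29 − 23 = 6  (slack)
  C3: 49 − 49 = 0  (binding)
  C4: 50 − 41 = 9  (slack)
  C5: 13 − 11 = 2  (slack)

Optimal: u = 3, v = 8
Binding: C1, C3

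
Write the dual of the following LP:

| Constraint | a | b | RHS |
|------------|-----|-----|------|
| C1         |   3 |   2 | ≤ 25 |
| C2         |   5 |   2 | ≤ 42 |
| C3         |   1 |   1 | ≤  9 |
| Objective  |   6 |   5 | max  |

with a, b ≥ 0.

Primal max cᵀx s.t. Ax ≤ b, x ≥ 0  →  Dual min bᵀy s.t. Aᵀy ≥ c, y ≥ 0.

Minimize: z = 25y1 + 42y2 + 9y3

Subject to:
  3y1 + 5y2 + y3 ≥ 6
  2y1 + 2y2 + y3 ≥ 5
  y1, y2, y3 ≥ 0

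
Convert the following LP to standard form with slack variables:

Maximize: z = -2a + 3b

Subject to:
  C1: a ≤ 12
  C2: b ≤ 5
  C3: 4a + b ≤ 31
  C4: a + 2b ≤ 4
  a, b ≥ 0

max z = -2a + 3b

s.t.
  a + s1 = 12
  b + s2 = 5
  4a + b + s3 = 31
  a + 2b + s4 = 4
  a, b, s1, s2, s3, s4 ≥ 0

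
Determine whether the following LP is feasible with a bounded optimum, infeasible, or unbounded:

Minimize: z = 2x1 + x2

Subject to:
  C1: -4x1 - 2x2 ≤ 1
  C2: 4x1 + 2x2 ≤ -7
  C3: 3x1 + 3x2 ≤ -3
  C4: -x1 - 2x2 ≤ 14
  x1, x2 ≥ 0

Infeasible (no feasible solution exists)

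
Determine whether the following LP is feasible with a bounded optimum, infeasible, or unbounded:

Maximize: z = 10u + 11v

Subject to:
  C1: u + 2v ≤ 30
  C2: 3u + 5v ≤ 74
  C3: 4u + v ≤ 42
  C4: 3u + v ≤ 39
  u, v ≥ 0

Feasible with a bounded optimal solution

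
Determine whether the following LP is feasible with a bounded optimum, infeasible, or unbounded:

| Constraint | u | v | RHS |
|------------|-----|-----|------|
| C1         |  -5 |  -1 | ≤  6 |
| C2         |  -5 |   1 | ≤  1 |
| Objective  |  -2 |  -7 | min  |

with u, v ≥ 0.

Unbounded (objective can decrease without bound)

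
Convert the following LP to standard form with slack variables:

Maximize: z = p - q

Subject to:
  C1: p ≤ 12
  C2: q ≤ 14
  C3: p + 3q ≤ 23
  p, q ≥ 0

max z = p - q

s.t.
  p + s1 = 12
  q + s2 = 14
  p + 3q + s3 = 23
  p, q, s1, s2, s3 ≥ 0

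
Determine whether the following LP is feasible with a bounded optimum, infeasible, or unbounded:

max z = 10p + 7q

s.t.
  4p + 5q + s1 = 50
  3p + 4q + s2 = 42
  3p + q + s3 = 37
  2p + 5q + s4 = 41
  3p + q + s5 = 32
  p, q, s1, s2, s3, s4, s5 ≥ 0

Feasible with a bounded optimal solution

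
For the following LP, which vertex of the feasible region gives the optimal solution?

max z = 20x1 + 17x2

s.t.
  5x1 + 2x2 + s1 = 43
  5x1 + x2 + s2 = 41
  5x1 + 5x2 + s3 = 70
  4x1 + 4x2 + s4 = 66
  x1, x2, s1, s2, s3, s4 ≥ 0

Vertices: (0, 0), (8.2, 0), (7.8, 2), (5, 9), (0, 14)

Evaluate the objective at each vertex of the feasible region:
  z(0, 0) = 0
  z(8.2, 0) = 164
  z(7.8, 2) = 190
  z(5, 9) = 253  ←
  z(0, 14) = 238
The maximum is at x1 = 5, x2 = 9.

(5, 9)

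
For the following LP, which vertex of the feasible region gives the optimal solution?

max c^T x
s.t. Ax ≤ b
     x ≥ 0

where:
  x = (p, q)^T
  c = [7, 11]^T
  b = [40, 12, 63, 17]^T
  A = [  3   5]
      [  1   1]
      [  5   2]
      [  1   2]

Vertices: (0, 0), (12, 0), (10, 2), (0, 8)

Evaluate the objective at each vertex of the feasible region:
  z(0, 0) = 0
  z(12, 0) = 84
  z(10, 2) = 92  ←
  z(0, 8) = 88
The maximum is at p = 10, q = 2.

(10, 2)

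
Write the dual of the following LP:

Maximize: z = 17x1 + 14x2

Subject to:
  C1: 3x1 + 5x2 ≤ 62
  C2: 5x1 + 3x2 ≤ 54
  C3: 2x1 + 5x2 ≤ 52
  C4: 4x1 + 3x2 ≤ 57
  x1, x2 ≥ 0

Primal max cᵀx s.t. Ax ≤ b, x ≥ 0  →  Dual min bᵀy s.t. Aᵀy ≥ c, y ≥ 0.

Minimize: z = 62y1 + 54y2 + 52y3 + 57y4

Subject to:
  3y1 + 5y2 + 2y3 + 4y4 ≥ 17
  5y1 + 3y2 + 5y3 + 3y4 ≥ 14
  y1, y2, y3, y4 ≥ 0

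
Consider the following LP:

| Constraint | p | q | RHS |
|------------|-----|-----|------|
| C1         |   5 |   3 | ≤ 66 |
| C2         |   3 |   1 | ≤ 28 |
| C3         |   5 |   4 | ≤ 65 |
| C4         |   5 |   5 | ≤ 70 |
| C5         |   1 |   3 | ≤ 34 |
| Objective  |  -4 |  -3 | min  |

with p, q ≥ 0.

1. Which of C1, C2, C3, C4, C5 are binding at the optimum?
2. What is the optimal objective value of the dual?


1. C2, C4
2. -49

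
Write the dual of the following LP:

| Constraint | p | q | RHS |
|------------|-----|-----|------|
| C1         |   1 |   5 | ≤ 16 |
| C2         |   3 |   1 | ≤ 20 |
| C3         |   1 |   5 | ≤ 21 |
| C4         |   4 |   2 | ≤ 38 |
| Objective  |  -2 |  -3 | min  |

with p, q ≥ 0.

Primal min cᵀx s.t. Ax ≤ b, x ≥ 0  →  Dual max −bᵀy s.t. Aᵀy ≥ −c, y ≥ 0.

Maximize: z = -16y1 - 20y2 - 21y3 - 38y4

Subject to:
  y1 + 3y2 + y3 + 4y4 ≥ 2
  5y1 + y2 + 5y3 + 2y4 ≥ 3
  y1, y2, y3, y4 ≥ 0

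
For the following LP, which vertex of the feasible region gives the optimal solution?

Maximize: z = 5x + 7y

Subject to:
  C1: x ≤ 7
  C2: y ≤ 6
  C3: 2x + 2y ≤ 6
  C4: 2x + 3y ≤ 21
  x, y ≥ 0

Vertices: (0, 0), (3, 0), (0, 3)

Evaluate the objective at each vertex of the feasible region:
  z(0, 0) = 0
  z(3, 0) = 15
  z(0, 3) = 21  ←
The maximum is at x = 0, y = 3.

(0, 3)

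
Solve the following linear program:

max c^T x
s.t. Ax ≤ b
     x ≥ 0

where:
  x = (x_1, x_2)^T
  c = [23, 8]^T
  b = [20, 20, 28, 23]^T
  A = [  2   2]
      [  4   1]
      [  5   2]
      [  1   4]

Evaluate the objective at each vertex of the feasible region:
  z(0, 0) = 0
  z(5, 0) = 115
  z(4, 4) = 124  ←
  z(3.667, 4.833) = 123
  z(0, 5.75) = 46
The maximum is at x_1 = 4, x_2 = 4.

x_1 = 4, x_2 = 4, z = 124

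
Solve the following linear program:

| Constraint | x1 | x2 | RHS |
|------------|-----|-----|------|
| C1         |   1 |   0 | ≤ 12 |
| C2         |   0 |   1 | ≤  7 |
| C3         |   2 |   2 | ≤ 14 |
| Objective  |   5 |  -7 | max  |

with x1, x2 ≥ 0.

Evaluate the objective at each vertex of the feasible region:
  z(0, 0) = 0
  z(7, 0) = 35  ←
  z(0, 7) = -49
The maximum is at x1 = 7, x2 = 0.

x1 = 7, x2 = 0, z = 35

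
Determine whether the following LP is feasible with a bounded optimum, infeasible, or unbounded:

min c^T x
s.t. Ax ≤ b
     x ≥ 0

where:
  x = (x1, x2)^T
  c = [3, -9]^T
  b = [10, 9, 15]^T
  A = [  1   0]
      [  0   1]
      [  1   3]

Feasible with a bounded optimal solution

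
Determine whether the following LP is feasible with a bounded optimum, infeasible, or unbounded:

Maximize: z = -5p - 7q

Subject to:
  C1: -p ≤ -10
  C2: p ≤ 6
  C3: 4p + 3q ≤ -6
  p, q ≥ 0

Infeasible (no feasible solution exists)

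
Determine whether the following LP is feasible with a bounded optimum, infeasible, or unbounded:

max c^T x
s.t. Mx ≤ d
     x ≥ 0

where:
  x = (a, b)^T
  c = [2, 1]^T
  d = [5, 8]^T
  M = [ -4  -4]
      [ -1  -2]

Unbounded (objective can increase without bound)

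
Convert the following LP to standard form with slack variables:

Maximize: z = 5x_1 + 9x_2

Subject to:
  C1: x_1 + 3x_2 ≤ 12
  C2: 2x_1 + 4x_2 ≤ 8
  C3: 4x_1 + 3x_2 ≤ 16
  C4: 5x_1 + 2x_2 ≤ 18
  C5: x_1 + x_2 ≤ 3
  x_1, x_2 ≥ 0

max z = 5x_1 + 9x_2

s.t.
  x_1 + 3x_2 + s1 = 12
  2x_1 + 4x_2 + s2 = 8
  4x_1 + 3x_2 + s3 = 16
  5x_1 + 2x_2 + s4 = 18
  x_1 + x_2 + s5 = 3
  x_1, x_2, s1, s2, s3, s4, s5 ≥ 0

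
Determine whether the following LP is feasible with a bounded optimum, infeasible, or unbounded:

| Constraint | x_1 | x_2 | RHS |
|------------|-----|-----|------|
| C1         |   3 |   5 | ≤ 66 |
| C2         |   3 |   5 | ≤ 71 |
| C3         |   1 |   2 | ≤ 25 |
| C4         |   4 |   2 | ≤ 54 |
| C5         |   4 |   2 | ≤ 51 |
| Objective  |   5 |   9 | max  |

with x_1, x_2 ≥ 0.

Feasible with a bounded optimal solution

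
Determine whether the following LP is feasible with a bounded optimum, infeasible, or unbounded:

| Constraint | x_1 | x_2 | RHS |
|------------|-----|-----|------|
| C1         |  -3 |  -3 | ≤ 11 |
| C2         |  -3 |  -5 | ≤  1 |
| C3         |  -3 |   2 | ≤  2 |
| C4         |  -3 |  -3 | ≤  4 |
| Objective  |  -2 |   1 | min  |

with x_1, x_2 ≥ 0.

Unbounded (objective can decrease without bound)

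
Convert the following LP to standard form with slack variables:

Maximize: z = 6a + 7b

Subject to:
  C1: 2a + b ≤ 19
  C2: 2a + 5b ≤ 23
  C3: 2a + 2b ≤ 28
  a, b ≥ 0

max z = 6a + 7b

s.t.
  2a + b + s1 = 19
  2a + 5b + s2 = 23
  2a + 2b + s3 = 28
  a, b, s1, s2, s3 ≥ 0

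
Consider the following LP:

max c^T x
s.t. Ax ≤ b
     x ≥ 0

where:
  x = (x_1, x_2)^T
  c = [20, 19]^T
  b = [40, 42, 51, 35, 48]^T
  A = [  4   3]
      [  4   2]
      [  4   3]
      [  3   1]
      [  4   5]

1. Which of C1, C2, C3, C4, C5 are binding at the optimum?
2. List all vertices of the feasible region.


1. C1, C5
2. (0, 0), (10, 0), (7, 4), (0, 9.6)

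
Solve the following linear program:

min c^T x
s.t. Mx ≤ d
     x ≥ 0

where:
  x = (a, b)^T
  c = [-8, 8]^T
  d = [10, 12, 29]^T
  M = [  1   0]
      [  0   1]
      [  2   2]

Evaluate the objective at each vertex of the feasible region:
  z(0, 0) = 0
  z(10, 0) = -80  ←
  z(10, 4.5) = -44
  z(2.5, 12) = 76
  z(0, 12) = 96
The minimum is at a = 10, b = 0.

a = 10, b = 0, z = -80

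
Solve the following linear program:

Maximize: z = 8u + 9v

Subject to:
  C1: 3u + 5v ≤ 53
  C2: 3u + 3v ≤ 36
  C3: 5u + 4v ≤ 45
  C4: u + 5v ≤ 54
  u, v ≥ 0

Evaluate the objective at each vertex of the feasible region:
  z(0, 0) = 0
  z(9, 0) = 72
  z(1, 10) = 98  ←
  z(0, 10.6) = 95.4
The maximum is at u = 1, v = 10.

u = 1, v = 10, z = 98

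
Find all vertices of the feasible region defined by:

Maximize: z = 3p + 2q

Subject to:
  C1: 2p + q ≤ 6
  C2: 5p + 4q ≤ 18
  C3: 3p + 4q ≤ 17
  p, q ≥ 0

(0, 0), (3, 0), (2, 2), (0.5, 3.875), (0, 4.25)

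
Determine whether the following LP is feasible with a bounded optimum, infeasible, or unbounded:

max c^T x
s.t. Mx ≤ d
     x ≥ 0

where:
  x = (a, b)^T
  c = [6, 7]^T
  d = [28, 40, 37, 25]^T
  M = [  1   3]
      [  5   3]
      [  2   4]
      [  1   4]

Feasible with a bounded optimal solution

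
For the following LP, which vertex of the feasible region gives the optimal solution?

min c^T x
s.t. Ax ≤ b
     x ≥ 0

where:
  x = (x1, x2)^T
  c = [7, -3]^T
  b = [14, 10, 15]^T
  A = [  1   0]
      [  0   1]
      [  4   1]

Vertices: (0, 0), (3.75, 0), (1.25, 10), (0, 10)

Evaluate the objective at each vertex of the feasible region:
  z(0, 0) = 0
  z(3.75, 0) = 26.25
  z(1.25, 10) = -21.25
  z(0, 10) = -30  ←
The minimum is at x1 = 0, x2 = 10.

(0, 10)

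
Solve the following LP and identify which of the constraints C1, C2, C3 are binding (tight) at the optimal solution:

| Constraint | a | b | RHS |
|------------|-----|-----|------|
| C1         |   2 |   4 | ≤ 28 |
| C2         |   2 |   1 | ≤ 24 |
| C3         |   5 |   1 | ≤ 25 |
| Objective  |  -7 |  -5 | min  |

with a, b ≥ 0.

At a = 4, b = 5, compute slack b - a·x for each constraint:
  C1: 28 − 28 = 0  (binding)
  C2: 24 − 13 = 11  (slack)
  C3: 25 − 25 = 0  (binding)

Optimal: a = 4, b = 5
Binding: C1, C3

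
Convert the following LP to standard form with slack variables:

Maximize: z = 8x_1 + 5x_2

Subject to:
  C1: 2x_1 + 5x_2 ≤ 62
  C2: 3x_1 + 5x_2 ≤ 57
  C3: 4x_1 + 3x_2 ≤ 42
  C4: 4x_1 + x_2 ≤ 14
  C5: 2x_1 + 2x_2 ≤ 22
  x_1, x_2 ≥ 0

max z = 8x_1 + 5x_2

s.t.
  2x_1 + 5x_2 + s1 = 62
  3x_1 + 5x_2 + s2 = 57
  4x_1 + 3x_2 + s3 = 42
  4x_1 + x_2 + s4 = 14
  2x_1 + 2x_2 + s5 = 22
  x_1, x_2, s1, s2, s3, s4, s5 ≥ 0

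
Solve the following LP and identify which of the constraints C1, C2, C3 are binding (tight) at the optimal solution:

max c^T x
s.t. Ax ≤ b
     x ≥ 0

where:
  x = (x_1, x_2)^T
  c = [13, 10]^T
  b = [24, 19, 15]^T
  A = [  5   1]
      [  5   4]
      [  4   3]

At x_1 = 3, x_2 = 1, compute slack b - a·x for each constraint:
  C1: 24 − 16 = 8  (slack)
  C2: 19 − 19 = 0  (binding)
  C3: 15 − 15 = 0  (binding)

Optimal: x_1 = 3, x_2 = 1
Binding: C2, C3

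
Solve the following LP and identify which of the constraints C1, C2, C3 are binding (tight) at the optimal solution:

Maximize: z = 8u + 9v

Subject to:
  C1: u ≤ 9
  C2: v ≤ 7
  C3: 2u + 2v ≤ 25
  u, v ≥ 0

At u = 5.5, v = 7, compute slack b - a·x for each constraint:
  C1: 9 − 5.5 = 3.5  (slack)
  C2: 7 − 7 = 0  (binding)
  C3: 25 − 25 = 0  (binding)

Optimal: u = 5.5, v = 7
Binding: C2, C3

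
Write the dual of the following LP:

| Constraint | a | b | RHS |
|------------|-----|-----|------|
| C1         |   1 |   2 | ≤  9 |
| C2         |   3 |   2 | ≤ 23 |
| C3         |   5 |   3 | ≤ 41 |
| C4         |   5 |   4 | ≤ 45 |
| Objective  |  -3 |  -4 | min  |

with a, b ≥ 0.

Primal min cᵀx s.t. Ax ≤ b, x ≥ 0  →  Dual max −bᵀy s.t. Aᵀy ≥ −c, y ≥ 0.

Maximize: z = -9y1 - 23y2 - 41y3 - 45y4

Subject to:
  y1 + 3y2 + 5y3 + 5y4 ≥ 3
  2y1 + 2y2 + 3y3 + 4y4 ≥ 4
  y1, y2, y3, y4 ≥ 0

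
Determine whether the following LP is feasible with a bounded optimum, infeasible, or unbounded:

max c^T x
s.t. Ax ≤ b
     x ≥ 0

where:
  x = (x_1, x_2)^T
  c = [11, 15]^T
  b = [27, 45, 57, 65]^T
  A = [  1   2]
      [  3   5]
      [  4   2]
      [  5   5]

Feasible with a bounded optimal solution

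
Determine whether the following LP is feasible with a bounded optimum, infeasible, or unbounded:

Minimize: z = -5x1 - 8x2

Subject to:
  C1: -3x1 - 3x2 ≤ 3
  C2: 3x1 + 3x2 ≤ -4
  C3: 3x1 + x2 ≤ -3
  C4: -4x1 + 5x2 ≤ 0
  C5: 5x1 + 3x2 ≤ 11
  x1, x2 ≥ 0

Infeasible (no feasible solution exists)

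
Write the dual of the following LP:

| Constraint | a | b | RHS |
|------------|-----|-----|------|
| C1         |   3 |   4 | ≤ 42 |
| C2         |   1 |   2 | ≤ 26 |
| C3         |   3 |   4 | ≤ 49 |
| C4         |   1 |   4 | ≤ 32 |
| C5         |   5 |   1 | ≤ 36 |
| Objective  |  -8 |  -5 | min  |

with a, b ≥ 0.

Primal min cᵀx s.t. Ax ≤ b, x ≥ 0  →  Dual max −bᵀy s.t. Aᵀy ≥ −c, y ≥ 0.

Maximize: z = -42y1 - 26y2 - 49y3 - 32y4 - 36y5

Subject to:
  3y1 + y2 + 3y3 + y4 + 5y5 ≥ 8
  4y1 + 2y2 + 4y3 + 4y4 + y5 ≥ 5
  y1, y2, y3, y4, y5 ≥ 0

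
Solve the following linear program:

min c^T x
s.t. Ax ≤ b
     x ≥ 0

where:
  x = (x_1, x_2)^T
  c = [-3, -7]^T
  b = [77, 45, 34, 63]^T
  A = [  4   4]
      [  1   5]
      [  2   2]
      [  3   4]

Evaluate the objective at each vertex of the feasible region:
  z(0, 0) = 0
  z(17, 0) = -51
  z(10, 7) = -79  ←
  z(0, 9) = -63
The minimum is at x_1 = 10, x_2 = 7.

x_1 = 10, x_2 = 7, z = -79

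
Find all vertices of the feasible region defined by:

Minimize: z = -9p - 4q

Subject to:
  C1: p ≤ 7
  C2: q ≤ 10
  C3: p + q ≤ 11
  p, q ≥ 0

(0, 0), (7, 0), (7, 4), (1, 10), (0, 10)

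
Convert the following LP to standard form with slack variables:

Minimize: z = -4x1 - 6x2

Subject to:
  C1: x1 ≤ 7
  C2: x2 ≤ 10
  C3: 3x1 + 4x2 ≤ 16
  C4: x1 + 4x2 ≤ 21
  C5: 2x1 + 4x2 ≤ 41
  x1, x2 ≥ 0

min z = -4x1 - 6x2

s.t.
  x1 + s1 = 7
  x2 + s2 = 10
  3x1 + 4x2 + s3 = 16
  x1 + 4x2 + s4 = 21
  2x1 + 4x2 + s5 = 41
  x1, x2, s1, s2, s3, s4, s5 ≥ 0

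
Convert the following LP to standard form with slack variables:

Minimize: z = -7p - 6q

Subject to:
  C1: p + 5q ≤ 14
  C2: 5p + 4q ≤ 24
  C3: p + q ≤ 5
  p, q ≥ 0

min z = -7p - 6q

s.t.
  p + 5q + s1 = 14
  5p + 4q + s2 = 24
  p + q + s3 = 5
  p, q, s1, s2, s3 ≥ 0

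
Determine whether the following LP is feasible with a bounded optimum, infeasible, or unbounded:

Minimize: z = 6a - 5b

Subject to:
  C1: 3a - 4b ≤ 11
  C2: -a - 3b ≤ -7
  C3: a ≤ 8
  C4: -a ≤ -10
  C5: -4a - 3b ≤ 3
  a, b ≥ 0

Infeasible (no feasible solution exists)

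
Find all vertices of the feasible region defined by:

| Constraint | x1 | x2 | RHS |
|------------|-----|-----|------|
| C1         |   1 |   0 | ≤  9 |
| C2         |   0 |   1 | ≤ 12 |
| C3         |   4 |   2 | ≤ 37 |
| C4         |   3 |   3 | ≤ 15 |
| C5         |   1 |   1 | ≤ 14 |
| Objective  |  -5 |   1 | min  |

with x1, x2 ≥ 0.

(0, 0), (5, 0), (0, 5)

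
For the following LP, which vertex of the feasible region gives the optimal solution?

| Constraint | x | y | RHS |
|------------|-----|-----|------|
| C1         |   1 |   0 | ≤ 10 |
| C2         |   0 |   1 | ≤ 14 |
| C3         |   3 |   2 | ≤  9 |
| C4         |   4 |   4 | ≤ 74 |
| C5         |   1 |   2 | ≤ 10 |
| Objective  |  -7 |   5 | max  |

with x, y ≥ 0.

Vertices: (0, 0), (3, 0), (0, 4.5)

Evaluate the objective at each vertex of the feasible region:
  z(0, 0) = 0
  z(3, 0) = -21
  z(0, 4.5) = 22.5  ←
The maximum is at x = 0, y = 4.5.

(0, 4.5)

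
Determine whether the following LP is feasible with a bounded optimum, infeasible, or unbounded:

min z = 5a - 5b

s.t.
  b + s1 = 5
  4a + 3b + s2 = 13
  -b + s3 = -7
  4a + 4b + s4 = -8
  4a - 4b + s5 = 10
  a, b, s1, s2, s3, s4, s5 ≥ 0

Infeasible (no feasible solution exists)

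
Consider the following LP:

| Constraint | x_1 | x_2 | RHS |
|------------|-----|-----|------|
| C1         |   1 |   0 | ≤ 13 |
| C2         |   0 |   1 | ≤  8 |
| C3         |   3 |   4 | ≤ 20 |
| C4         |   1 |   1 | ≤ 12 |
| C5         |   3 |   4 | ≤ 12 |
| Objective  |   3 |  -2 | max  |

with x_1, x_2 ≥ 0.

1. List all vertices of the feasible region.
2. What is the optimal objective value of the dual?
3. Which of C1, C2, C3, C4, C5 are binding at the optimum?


1. (0, 0), (4, 0), (0, 3)
2. 12
3. C5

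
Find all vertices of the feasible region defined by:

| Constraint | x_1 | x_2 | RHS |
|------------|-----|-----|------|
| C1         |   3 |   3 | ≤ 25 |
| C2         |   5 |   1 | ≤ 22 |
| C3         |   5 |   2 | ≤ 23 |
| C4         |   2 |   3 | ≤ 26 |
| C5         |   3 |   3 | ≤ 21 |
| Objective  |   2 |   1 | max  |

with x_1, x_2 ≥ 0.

(0, 0), (4.4, 0), (4.2, 1), (3, 4), (0, 7)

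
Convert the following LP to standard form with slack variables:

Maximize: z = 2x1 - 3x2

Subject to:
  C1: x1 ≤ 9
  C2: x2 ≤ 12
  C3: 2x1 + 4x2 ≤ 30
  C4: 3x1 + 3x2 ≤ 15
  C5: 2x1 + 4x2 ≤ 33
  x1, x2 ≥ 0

max z = 2x1 - 3x2

s.t.
  x1 + s1 = 9
  x2 + s2 = 12
  2x1 + 4x2 + s3 = 30
  3x1 + 3x2 + s4 = 15
  2x1 + 4x2 + s5 = 33
  x1, x2, s1, s2, s3, s4, s5 ≥ 0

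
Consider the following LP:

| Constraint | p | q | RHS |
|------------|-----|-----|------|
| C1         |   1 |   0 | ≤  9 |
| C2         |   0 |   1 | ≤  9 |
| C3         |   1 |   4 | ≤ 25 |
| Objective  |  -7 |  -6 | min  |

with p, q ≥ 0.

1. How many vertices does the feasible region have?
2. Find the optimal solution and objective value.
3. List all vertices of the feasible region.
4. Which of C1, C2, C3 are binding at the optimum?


1. 4
2. p = 9, q = 4, z = -87
3. (0, 0), (9, 0), (9, 4), (0, 6.25)
4. C1, C3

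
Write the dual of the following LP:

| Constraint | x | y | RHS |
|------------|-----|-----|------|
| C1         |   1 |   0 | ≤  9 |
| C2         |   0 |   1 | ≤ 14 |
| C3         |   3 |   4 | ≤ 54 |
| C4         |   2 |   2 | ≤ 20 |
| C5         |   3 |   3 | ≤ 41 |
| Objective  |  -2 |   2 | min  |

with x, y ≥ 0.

Primal min cᵀx s.t. Ax ≤ b, x ≥ 0  →  Dual max −bᵀy s.t. Aᵀy ≥ −c, y ≥ 0.

Maximize: z = -9y1 - 14y2 - 54y3 - 20y4 - 41y5

Subject to:
  y1 + 3y3 + 2y4 + 3y5 ≥ 2
  y2 + 4y3 + 2y4 + 3y5 ≥ -2
  y1, y2, y3, y4, y5 ≥ 0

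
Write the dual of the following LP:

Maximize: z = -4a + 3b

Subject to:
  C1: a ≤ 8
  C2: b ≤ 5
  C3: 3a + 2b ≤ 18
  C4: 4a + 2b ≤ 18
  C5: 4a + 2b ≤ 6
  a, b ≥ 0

Primal max cᵀx s.t. Ax ≤ b, x ≥ 0  →  Dual min bᵀy s.t. Aᵀy ≥ c, y ≥ 0.

Minimize: z = 8y1 + 5y2 + 18y3 + 18y4 + 6y5

Subject to:
  y1 + 3y3 + 4y4 + 4y5 ≥ -4
  y2 + 2y3 + 2y4 + 2y5 ≥ 3
  y1, y2, y3, y4, y5 ≥ 0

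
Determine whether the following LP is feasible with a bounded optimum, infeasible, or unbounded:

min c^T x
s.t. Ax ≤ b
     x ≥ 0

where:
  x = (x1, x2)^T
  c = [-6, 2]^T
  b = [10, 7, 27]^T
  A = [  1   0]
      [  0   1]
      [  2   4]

Feasible with a bounded optimal solution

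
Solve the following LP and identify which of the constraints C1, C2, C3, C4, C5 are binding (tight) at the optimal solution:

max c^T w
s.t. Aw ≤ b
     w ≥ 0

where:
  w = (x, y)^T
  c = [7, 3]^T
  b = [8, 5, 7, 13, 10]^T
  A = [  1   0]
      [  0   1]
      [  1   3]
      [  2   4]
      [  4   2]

At x = 2.5, y = 0, compute slack b - a·x for each constraint:
  C1: 8 − 2.5 = 5.5  (slack)
  C2: 5 − 0 = 5  (slack)
  C3: 7 − 2.5 = 4.5  (slack)
  C4: 13 − 5 = 8  (slack)
  C5: 10 − 10 = 0  (binding)

Optimal: x = 2.5, y = 0
Binding: C5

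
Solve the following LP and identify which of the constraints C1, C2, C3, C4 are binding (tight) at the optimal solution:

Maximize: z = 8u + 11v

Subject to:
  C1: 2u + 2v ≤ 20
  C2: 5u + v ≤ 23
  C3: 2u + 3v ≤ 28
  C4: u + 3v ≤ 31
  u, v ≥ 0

At u = 2, v = 8, compute slack b - a·x for each constraint:
  C1: 20 − 20 = 0  (binding)
  C2: 23 − 18 = 5  (slack)
  C3: 28 − 28 = 0  (binding)
  C4: 31 − 26 = 5  (slack)

Optimal: u = 2, v = 8
Binding: C1, C3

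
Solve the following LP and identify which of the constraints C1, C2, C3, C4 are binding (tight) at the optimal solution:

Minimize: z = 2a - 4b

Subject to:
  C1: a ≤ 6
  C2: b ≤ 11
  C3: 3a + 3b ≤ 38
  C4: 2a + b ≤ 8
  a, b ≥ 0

At a = 0, b = 8, compute slack b - a·x for each constraint:
  C1: 6 − 0 = 6  (slack)
  C2: 11 − 8 = 3  (slack)
  C3: 38 − 24 = 14  (slack)
  C4: 8 − 8 = 0  (binding)

Optimal: a = 0, b = 8
Binding: C4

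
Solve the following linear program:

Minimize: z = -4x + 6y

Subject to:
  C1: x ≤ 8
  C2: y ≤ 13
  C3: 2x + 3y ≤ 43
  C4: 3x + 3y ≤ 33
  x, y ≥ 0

Evaluate the objective at each vertex of the feasible region:
  z(0, 0) = 0
  z(8, 0) = -32  ←
  z(8, 3) = -14
  z(0, 11) = 66
The minimum is at x = 8, y = 0.

x = 8, y = 0, z = -32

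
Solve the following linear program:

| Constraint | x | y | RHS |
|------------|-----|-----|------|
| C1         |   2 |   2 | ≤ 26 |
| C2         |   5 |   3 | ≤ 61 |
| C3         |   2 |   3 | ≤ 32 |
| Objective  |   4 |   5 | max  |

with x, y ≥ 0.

Evaluate the objective at each vertex of the feasible region:
  z(0, 0) = 0
  z(12.2, 0) = 48.8
  z(11, 2) = 54
  z(7, 6) = 58  ←
  z(0, 10.67) = 53.33
The maximum is at x = 7, y = 6.

x = 7, y = 6, z = 58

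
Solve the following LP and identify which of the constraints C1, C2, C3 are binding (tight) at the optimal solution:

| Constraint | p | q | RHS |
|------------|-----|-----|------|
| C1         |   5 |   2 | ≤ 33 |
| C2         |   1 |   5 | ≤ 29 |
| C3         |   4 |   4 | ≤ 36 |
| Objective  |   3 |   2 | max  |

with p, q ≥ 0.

At p = 5, q = 4, compute slack b - a·x for each constraint:
  C1: 33 − 33 = 0  (binding)
  C2: 29 − 25 = 4  (slack)
  C3: 36 − 36 = 0  (binding)

Optimal: p = 5, q = 4
Binding: C1, C3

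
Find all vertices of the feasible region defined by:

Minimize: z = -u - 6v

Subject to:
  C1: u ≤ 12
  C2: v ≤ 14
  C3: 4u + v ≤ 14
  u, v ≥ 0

(0, 0), (3.5, 0), (0, 14)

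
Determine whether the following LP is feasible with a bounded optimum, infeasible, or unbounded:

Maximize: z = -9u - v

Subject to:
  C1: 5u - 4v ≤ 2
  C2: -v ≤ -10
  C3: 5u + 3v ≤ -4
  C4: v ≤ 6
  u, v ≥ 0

Infeasible (no feasible solution exists)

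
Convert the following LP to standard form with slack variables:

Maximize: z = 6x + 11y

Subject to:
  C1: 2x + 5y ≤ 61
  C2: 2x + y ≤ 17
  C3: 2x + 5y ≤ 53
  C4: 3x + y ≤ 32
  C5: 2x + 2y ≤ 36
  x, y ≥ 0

max z = 6x + 11y

s.t.
  2x + 5y + s1 = 61
  2x + y + s2 = 17
  2x + 5y + s3 = 53
  3x + y + s4 = 32
  2x + 2y + s5 = 36
  x, y, s1, s2, s3, s4, s5 ≥ 0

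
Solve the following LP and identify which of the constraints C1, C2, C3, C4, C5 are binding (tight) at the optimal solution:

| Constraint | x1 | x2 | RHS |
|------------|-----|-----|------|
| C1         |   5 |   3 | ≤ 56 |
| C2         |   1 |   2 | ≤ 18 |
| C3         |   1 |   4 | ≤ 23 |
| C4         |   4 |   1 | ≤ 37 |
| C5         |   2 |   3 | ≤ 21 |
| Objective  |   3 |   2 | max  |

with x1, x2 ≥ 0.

At x1 = 9, x2 = 1, compute slack b - a·x for each constraint:
  C1: 56 − 48 = 8  (slack)
  C2: 18 − 11 = 7  (slack)
  C3: 23 − 13 = 10  (slack)
  C4: 37 − 37 = 0  (binding)
  C5: 21 − 21 = 0  (binding)

Optimal: x1 = 9, x2 = 1
Binding: C4, C5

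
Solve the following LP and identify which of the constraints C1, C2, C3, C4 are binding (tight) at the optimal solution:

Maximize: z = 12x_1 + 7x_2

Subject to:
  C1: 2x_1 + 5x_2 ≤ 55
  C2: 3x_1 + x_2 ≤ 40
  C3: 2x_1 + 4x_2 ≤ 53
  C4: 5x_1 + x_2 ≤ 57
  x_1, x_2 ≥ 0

At x_1 = 10, x_2 = 7, compute slack b - a·x for each constraint:
  C1: 55 − 55 = 0  (binding)
  C2: 40 − 37 = 3  (slack)
  C3: 53 − 48 = 5  (slack)
  C4: 57 − 57 = 0  (binding)

Optimal: x_1 = 10, x_2 = 7
Binding: C1, C4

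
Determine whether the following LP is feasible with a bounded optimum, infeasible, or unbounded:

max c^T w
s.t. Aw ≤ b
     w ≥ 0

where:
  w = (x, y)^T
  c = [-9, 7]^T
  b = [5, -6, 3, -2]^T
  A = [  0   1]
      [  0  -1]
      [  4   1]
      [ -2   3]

Infeasible (no feasible solution exists)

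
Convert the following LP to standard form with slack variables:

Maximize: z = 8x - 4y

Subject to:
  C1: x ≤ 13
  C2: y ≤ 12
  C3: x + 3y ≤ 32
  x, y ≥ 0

max z = 8x - 4y

s.t.
  x + s1 = 13
  y + s2 = 12
  x + 3y + s3 = 32
  x, y, s1, s2, s3 ≥ 0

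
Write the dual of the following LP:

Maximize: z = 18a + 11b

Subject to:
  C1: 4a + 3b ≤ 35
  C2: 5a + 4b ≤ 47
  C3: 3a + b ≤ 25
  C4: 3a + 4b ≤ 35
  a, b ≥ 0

Primal max cᵀx s.t. Ax ≤ b, x ≥ 0  →  Dual min bᵀy s.t. Aᵀy ≥ c, y ≥ 0.

Minimize: z = 35y1 + 47y2 + 25y3 + 35y4

Subject to:
  4y1 + 5y2 + 3y3 + 3y4 ≥ 18
  3y1 + 4y2 + y3 + 4y4 ≥ 11
  y1, y2, y3, y4 ≥ 0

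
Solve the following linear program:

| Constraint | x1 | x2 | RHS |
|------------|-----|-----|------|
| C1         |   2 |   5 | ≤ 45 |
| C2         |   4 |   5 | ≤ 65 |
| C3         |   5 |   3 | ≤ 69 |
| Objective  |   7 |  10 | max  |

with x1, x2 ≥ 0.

Evaluate the objective at each vertex of the feasible region:
  z(0, 0) = 0
  z(13.8, 0) = 96.6
  z(11.54, 3.769) = 118.5
  z(10, 5) = 120  ←
  z(0, 9) = 90
The maximum is at x1 = 10, x2 = 5.

x1 = 10, x2 = 5, z = 120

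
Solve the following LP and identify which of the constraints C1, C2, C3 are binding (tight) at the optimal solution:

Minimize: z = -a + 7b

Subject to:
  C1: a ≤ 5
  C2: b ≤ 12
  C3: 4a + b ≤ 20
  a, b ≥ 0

At a = 5, b = 0, compute slack b - a·x for each constraint:
  C1: 5 − 5 = 0  (binding)
  C2: 12 − 0 = 12  (slack)
  C3: 20 − 20 = 0  (binding)

Optimal: a = 5, b = 0
Binding: C1, C3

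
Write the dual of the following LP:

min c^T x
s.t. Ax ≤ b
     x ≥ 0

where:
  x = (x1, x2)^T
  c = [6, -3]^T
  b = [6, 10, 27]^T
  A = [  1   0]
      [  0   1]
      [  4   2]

Primal min cᵀx s.t. Ax ≤ b, x ≥ 0  →  Dual max −bᵀy s.t. Aᵀy ≥ −c, y ≥ 0.

Maximize: z = -6y1 - 10y2 - 27y3

Subject to:
  y1 + 4y3 ≥ -6
  y2 + 2y3 ≥ 3
  y1, y2, y3 ≥ 0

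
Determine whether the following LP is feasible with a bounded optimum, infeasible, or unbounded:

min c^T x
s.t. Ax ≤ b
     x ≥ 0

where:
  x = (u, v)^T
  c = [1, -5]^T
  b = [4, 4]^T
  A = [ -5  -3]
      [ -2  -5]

Unbounded (objective can decrease without bound)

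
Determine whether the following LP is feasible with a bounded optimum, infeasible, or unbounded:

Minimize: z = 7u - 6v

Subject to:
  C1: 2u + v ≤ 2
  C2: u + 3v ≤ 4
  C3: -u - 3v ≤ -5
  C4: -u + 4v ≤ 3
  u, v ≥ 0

Infeasible (no feasible solution exists)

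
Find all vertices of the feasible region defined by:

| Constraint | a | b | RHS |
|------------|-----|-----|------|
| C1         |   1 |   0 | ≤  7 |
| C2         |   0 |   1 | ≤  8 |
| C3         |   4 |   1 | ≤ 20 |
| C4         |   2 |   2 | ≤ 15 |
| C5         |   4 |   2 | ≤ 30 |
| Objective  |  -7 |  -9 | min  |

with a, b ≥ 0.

(0, 0), (5, 0), (4.167, 3.333), (0, 7.5)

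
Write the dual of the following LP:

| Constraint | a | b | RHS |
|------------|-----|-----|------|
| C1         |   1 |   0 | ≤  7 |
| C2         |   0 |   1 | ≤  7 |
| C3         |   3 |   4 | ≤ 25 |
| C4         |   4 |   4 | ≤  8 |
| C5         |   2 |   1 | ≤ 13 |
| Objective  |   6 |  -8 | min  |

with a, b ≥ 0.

Primal min cᵀx s.t. Ax ≤ b, x ≥ 0  →  Dual max −bᵀy s.t. Aᵀy ≥ −c, y ≥ 0.

Maximize: z = -7y1 - 7y2 - 25y3 - 8y4 - 13y5

Subject to:
  y1 + 3y3 + 4y4 + 2y5 ≥ -6
  y2 + 4y3 + 4y4 + y5 ≥ 8
  y1, y2, y3, y4, y5 ≥ 0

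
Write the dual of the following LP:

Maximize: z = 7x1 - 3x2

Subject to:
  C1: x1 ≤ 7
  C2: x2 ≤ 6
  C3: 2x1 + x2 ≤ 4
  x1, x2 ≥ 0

Primal max cᵀx s.t. Ax ≤ b, x ≥ 0  →  Dual min bᵀy s.t. Aᵀy ≥ c, y ≥ 0.

Minimize: z = 7y1 + 6y2 + 4y3

Subject to:
  y1 + 2y3 ≥ 7
  y2 + y3 ≥ -3
  y1, y2, y3 ≥ 0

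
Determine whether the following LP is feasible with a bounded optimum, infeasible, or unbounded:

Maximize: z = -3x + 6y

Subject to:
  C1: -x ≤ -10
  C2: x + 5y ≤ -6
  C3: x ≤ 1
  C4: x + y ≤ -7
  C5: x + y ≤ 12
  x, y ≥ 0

Infeasible (no feasible solution exists)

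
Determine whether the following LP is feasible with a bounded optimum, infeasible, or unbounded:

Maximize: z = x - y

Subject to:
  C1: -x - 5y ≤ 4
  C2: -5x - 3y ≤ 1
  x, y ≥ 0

Unbounded (objective can increase without bound)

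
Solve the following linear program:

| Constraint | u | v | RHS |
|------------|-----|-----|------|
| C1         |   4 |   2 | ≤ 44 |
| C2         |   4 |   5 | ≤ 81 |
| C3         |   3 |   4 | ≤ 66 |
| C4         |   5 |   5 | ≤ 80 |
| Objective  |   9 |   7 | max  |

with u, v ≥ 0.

Evaluate the objective at each vertex of the feasible region:
  z(0, 0) = 0
  z(11, 0) = 99
  z(6, 10) = 124  ←
  z(0, 16) = 112
The maximum is at u = 6, v = 10.

u = 6, v = 10, z = 124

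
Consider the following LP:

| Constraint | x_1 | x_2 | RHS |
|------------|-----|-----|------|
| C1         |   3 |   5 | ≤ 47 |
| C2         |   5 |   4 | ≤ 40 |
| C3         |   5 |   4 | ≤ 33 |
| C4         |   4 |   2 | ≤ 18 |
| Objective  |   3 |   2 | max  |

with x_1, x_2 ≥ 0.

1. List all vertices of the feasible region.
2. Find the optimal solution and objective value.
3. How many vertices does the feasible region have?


1. (0, 0), (4.5, 0), (1, 7), (0, 8.25)
2. x_1 = 1, x_2 = 7, z = 17
3. 4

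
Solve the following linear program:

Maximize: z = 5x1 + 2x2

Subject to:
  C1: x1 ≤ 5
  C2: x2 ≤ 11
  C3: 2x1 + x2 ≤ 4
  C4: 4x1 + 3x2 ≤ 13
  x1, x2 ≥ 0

Evaluate the objective at each vertex of the feasible region:
  z(0, 0) = 0
  z(2, 0) = 10  ←
  z(0, 4) = 8
The maximum is at x1 = 2, x2 = 0.

x1 = 2, x2 = 0, z = 10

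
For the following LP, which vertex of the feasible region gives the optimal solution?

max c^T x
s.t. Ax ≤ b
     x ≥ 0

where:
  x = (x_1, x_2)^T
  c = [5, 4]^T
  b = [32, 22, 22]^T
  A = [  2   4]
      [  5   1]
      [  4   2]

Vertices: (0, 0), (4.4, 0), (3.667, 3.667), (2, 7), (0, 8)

Evaluate the objective at each vertex of the feasible region:
  z(0, 0) = 0
  z(4.4, 0) = 22
  z(3.667, 3.667) = 33
  z(2, 7) = 38  ←
  z(0, 8) = 32
The maximum is at x_1 = 2, x_2 = 7.

(2, 7)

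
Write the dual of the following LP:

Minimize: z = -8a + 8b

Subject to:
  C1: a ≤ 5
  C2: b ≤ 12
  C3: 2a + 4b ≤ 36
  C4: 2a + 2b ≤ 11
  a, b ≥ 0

Primal min cᵀx s.t. Ax ≤ b, x ≥ 0  →  Dual max −bᵀy s.t. Aᵀy ≥ −c, y ≥ 0.

Maximize: z = -5y1 - 12y2 - 36y3 - 11y4

Subject to:
  y1 + 2y3 + 2y4 ≥ 8
  y2 + 4y3 + 2y4 ≥ -8
  y1, y2, y3, y4 ≥ 0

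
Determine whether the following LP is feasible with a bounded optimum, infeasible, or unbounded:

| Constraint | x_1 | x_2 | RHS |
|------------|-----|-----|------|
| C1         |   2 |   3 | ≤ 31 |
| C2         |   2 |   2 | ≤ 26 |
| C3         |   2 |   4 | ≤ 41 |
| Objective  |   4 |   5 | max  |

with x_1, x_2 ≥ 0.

Feasible with a bounded optimal solution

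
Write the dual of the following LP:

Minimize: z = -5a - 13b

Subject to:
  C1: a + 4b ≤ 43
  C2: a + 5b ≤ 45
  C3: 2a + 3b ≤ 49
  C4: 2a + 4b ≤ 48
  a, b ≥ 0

Primal min cᵀx s.t. Ax ≤ b, x ≥ 0  →  Dual max −bᵀy s.t. Aᵀy ≥ −c, y ≥ 0.

Maximize: z = -43y1 - 45y2 - 49y3 - 48y4

Subject to:
  y1 + y2 + 2y3 + 2y4 ≥ 5
  4y1 + 5y2 + 3y3 + 4y4 ≥ 13
  y1, y2, y3, y4 ≥ 0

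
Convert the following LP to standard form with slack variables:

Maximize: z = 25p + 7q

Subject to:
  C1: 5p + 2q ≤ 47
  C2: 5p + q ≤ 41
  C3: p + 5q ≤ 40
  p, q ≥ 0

max z = 25p + 7q

s.t.
  5p + 2q + s1 = 47
  5p + q + s2 = 41
  p + 5q + s3 = 40
  p, q, s1, s2, s3 ≥ 0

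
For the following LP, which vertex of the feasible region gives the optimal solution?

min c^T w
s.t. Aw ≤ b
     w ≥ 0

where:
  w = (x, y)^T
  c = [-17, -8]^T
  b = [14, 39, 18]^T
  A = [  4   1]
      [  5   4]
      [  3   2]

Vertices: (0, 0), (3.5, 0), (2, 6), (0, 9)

Evaluate the objective at each vertex of the feasible region:
  z(0, 0) = 0
  z(3.5, 0) = -59.5
  z(2, 6) = -82  ←
  z(0, 9) = -72
The minimum is at x = 2, y = 6.

(2, 6)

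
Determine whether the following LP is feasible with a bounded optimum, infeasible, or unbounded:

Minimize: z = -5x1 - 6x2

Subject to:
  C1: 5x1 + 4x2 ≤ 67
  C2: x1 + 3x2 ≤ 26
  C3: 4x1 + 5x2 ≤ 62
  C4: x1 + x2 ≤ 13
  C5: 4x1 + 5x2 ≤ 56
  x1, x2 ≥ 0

Feasible with a bounded optimal solution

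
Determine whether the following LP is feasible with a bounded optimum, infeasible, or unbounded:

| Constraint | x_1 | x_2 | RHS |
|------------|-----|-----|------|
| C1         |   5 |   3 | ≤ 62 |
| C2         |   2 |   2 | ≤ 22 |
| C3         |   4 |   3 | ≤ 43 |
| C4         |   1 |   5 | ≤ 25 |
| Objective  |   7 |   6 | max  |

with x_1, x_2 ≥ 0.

Feasible with a bounded optimal solution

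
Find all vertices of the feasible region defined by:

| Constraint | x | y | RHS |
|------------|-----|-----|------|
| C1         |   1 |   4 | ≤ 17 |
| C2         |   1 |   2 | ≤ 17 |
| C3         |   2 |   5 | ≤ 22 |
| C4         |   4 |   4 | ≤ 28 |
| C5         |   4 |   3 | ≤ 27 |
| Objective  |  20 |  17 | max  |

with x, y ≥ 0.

(0, 0), (6.75, 0), (6, 1), (4.333, 2.667), (1, 4), (0, 4.25)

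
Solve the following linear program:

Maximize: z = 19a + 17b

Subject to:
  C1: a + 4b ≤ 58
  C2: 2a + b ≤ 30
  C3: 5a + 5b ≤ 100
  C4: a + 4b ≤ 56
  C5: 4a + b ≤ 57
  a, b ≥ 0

Evaluate the objective at each vertex of the feasible region:
  z(0, 0) = 0
  z(14.25, 0) = 270.8
  z(13.5, 3) = 307.5
  z(10, 10) = 360  ←
  z(8, 12) = 356
  z(0, 14) = 238
The maximum is at a = 10, b = 10.

a = 10, b = 10, z = 360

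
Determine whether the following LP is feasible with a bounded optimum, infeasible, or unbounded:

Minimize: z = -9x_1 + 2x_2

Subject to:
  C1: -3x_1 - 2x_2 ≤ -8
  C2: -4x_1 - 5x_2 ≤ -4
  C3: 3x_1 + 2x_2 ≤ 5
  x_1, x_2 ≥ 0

Infeasible (no feasible solution exists)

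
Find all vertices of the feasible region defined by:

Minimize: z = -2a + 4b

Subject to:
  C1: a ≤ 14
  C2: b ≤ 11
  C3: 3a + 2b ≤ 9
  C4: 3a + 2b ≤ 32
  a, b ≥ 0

(0, 0), (3, 0), (0, 4.5)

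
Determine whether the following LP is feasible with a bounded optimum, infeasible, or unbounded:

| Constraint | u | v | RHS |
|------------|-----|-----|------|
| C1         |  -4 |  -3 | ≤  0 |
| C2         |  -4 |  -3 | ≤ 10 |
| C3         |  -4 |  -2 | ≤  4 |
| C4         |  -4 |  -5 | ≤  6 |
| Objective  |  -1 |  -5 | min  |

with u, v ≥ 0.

Unbounded (objective can decrease without bound)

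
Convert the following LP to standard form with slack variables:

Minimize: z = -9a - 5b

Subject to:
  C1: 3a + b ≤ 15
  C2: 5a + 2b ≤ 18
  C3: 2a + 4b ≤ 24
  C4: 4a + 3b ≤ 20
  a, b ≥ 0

min z = -9a - 5b

s.t.
  3a + b + s1 = 15
  5a + 2b + s2 = 18
  2a + 4b + s3 = 24
  4a + 3b + s4 = 20
  a, b, s1, s2, s3, s4 ≥ 0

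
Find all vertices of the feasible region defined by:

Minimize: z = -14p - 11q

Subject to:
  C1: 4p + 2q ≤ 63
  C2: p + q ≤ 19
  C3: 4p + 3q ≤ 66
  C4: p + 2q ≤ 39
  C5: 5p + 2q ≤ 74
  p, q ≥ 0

(0, 0), (14.8, 0), (12.86, 4.857), (9, 10), (0, 19)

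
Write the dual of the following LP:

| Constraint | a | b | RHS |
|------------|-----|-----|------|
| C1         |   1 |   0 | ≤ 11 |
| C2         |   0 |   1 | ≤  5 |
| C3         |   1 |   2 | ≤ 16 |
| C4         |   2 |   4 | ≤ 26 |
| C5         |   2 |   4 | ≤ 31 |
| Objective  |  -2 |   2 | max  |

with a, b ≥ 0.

Primal max cᵀx s.t. Ax ≤ b, x ≥ 0  →  Dual min bᵀy s.t. Aᵀy ≥ c, y ≥ 0.

Minimize: z = 11y1 + 5y2 + 16y3 + 26y4 + 31y5

Subject to:
  y1 + y3 + 2y4 + 2y5 ≥ -2
  y2 + 2y3 + 4y4 + 4y5 ≥ 2
  y1, y2, y3, y4, y5 ≥ 0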